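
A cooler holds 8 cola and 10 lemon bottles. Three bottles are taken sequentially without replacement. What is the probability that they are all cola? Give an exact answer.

P(all cola) = 8/18 × 7/17 × 6/16 = 336/4896 = 7/102.

7/102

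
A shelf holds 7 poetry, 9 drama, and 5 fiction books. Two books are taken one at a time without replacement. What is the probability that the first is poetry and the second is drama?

Multiply the probability of each draw given the previous ones:
P = 7/21 × 9/20 = 63/420 = 3/20.

3/20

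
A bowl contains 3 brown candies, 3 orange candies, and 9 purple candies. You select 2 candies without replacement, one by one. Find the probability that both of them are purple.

P(every draw is purple) = 9/15 × 8/14 = 72/210 = 12/35.

12/35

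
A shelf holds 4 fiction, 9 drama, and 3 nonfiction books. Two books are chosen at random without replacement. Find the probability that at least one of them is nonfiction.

7/20

P(no nonfiction) = 13/16 × 12/15 = 156/240 = 13/20.
P(at least one) = 1 − 13/20 = 7/20.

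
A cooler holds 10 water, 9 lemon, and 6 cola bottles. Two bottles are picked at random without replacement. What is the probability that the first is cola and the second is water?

1/10

Each draw changes the counts, so multiply the conditional probabilities along the sequence:
P = 6/25 × 10/24 = 60/600 = 1/10.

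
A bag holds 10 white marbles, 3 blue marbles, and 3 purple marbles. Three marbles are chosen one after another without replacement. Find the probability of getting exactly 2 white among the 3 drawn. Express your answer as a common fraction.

27/56

One ordering (white drawn first) has probability 10/16 × 9/15 × 6/14 = 540/3360 = 9/56.
There are C(3,2) = 3 such orderings, each equally likely, so P = 3 × 9/56 = 27/56.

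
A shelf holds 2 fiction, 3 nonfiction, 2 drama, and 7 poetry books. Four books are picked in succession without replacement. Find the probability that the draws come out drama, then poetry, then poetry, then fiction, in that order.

Chain rule:
P = 2/14 × 7/13 × 6/12 × 2/11 = 168/24024 = 1/143.

1/143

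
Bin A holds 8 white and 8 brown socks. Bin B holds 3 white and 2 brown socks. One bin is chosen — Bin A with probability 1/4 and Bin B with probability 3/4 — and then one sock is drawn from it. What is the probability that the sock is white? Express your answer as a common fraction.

From Bin A: P(white) = 8/16.
From Bin B: P(white) = 3/5.
Total probability = (1/4)(8/16) + (3/4)(3/5) = 23/40.

23/40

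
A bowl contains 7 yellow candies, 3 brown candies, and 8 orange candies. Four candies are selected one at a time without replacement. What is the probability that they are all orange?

7/306

P = 8/18 × 7/17 × 6/16 × 5/15 = 1680/73440 = 7/306.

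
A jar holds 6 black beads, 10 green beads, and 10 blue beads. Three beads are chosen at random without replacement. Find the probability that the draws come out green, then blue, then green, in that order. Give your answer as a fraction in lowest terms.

Each draw changes the counts, so multiply the conditional probabilities along the sequence:
P = 10/26 × 10/25 × 9/24 = 900/15600 = 3/52.

3/52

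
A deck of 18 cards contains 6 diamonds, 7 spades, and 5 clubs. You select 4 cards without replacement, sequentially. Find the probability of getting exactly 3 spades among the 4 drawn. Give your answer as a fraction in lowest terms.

77/612

One ordering (spades drawn first) has probability 7/18 × 6/17 × 5/16 × 11/15 = 2310/73440 = 77/2448.
There are C(4,3) = 4 such orderings, each equally likely, so P = 4 × 77/2448 = 77/612.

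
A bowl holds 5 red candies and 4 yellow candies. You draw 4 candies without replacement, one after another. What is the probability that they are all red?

5/126

P(every draw is red) = 5/9 × 4/8 × 3/7 × 2/6 = 120/3024 = 5/126.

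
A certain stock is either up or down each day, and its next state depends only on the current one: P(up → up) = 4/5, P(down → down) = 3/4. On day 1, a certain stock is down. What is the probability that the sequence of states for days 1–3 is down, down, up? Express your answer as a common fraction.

3/16

Day 1 is given. For each transition, use the conditional probability from the current state:
P(down | down) = 3/4; P(up | down) = 1/4.
P = 3/4 × 1/4 = 3/16.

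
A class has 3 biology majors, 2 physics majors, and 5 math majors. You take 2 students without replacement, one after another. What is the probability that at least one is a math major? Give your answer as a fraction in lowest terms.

P(no math majors) = 5/10 × 4/9 = 20/90 = 2/9.
P(at least one) = 1 − 2/9 = 7/9.

7/9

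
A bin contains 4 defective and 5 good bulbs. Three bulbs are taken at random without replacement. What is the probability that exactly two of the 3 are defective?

One ordering (defective drawn first) has probability 4/9 × 3/8 × 5/7 = 60/504 = 5/42.
There are C(3,2) = 3 such orderings, each equally likely, so P = 3 × 5/42 = 5/14.

5/14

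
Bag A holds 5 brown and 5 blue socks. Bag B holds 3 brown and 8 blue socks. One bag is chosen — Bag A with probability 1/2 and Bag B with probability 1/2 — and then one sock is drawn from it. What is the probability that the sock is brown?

From Bag A: P(brown) = 5/10.
From Bag B: P(brown) = 3/11.
Total probability = (1/2)(5/10) + (1/2)(3/11) = 17/44.

17/44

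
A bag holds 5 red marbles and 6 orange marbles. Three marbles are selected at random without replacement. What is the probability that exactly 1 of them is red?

One ordering (red drawn first) has probability 5/11 × 6/10 × 5/9 = 150/990 = 5/33.
There are C(3,1) = 3 such orderings, each equally likely, so P = 3 × 5/33 = 5/11.

5/11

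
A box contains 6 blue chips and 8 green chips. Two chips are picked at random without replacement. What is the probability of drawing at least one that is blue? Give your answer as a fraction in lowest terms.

9/13

P(no blue) = 8/14 × 7/13 = 56/182 = 4/13.
P(at least one) = 1 − 4/13 = 9/13.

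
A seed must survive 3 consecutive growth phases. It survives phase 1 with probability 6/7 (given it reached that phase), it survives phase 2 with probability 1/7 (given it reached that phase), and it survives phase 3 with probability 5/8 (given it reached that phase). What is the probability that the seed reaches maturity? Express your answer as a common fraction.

15/196

The events are sequential, so multiply the conditional probabilities:
P = 6/7 × 1/7 × 5/8 = 30/392 = 15/196.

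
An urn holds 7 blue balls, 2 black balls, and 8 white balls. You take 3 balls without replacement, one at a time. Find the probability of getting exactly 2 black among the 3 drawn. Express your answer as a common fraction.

One ordering (black drawn first) has probability 2/17 × 1/16 × 15/15 = 30/4080 = 1/136.
There are C(3,2) = 3 such orderings, each equally likely, so P = 3 × 1/136 = 3/136.

3/136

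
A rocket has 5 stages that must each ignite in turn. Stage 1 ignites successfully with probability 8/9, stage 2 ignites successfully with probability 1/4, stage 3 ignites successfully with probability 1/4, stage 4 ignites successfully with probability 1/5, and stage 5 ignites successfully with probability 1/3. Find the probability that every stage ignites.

Each stage is reached only if all earlier stages succeed, so
P = 8/9 × 1/4 × 1/4 × 1/5 × 1/3 = 8/2160 = 1/270.

1/270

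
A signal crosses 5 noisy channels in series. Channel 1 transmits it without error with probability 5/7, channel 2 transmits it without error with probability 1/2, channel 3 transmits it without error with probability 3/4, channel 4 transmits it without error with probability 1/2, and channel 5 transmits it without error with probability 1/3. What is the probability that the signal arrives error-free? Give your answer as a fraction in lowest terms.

Multiplying along the chain,
P = 5/7 × 1/2 × 3/4 × 1/2 × 1/3 = 15/336 = 5/112.

5/112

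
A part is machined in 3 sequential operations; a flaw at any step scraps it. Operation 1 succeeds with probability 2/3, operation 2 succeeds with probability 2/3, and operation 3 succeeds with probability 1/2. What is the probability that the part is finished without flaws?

2/9

Multiplying along the chain,
P = 2/3 × 2/3 × 1/2 = 4/18 = 2/9.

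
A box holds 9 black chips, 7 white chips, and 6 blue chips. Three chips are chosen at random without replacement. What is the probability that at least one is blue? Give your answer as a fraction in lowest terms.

7/11

P(no blue) = 16/22 × 15/21 × 14/20 = 3360/9240 = 4/11.
P(at least one) = 1 − 4/11 = 7/11.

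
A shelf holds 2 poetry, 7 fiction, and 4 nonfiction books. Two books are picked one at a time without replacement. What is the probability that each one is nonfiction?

P = 4/13 × 3/12 = 12/156 = 1/13.

1/13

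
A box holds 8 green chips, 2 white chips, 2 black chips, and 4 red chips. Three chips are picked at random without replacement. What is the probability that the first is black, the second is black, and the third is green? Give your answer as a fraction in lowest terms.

1/210

Multiply the probability of each draw given the previous ones:
P = 2/16 × 1/15 × 8/14 = 16/3360 = 1/210.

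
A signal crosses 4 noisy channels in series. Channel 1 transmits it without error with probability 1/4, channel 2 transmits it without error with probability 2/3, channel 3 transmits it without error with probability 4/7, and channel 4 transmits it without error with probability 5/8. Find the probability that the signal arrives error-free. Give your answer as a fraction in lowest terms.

Each stage is reached only if all earlier stages succeed, so
P = 1/4 × 2/3 × 4/7 × 5/8 = 40/672 = 5/84.

5/84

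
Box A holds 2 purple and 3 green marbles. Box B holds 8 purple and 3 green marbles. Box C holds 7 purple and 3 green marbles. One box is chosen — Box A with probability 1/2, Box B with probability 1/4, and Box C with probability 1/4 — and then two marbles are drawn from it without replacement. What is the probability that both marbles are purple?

From Box A: P(both purple) = (2/5)(1/4) = 1/10.
From Box B: P(both purple) = (8/11)(7/10) = 28/55.
From Box C: P(both purple) = (7/10)(6/9) = 7/15.
Total probability = (1/2)(1/10) + (1/4)(28/55) + (1/4)(7/15) = 97/330.

97/330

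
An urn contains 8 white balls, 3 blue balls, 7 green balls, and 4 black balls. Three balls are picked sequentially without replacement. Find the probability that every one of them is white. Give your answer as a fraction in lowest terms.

P(every draw is white) = 8/22 × 7/21 × 6/20 = 336/9240 = 2/55.

2/55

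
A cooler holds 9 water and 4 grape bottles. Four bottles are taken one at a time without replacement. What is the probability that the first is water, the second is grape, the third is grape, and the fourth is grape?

Multiply the probability of each draw given the previous ones:
P = 9/13 × 4/12 × 3/11 × 2/10 = 216/17160 = 9/715.

9/715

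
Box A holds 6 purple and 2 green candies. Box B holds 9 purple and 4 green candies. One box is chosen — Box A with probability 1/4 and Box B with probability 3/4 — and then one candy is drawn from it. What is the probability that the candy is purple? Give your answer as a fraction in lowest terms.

147/208

From Box A: P(purple) = 6/8.
From Box B: P(purple) = 9/13.
Total probability = (1/4)(6/8) + (3/4)(9/13) = 147/208.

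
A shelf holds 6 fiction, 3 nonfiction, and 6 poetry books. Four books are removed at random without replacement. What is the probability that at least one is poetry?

P(no poetry) = 9/15 × 8/14 × 7/13 × 6/12 = 3024/32760 = 6/65.
P(at least one) = 1 − 6/65 = 59/65.

59/65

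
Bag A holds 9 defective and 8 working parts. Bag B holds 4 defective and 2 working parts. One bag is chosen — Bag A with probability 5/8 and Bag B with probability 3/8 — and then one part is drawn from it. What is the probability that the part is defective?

From Bag A: P(defective) = 9/17.
From Bag B: P(defective) = 4/6.
Total probability = (5/8)(9/17) + (3/8)(4/6) = 79/136.

79/136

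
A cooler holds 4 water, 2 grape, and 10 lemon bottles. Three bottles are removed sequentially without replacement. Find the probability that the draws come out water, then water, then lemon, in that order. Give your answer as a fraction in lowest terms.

Multiply the probability of each draw given the previous ones:
P = 4/16 × 3/15 × 10/14 = 120/3360 = 1/28.

1/28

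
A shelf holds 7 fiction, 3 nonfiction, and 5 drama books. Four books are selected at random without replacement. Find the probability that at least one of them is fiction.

37/39

P(no fiction) = 8/15 × 7/14 × 6/13 × 5/12 = 1680/32760 = 2/39.
P(at least one) = 1 − 2/39 = 37/39.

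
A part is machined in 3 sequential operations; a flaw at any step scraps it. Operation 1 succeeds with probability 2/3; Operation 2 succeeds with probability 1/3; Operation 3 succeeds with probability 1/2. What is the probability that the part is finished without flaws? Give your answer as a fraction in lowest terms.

1/9

Multiplying along the chain,
P = 2/3 × 1/3 × 1/2 = 2/18 = 1/9.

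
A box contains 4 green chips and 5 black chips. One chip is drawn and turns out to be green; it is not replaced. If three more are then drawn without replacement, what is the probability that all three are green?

After the first draw, 3 of the remaining 8 chips are green.
P = 3/8 × 2/7 × 1/6 = 6/336 = 1/56.

1/56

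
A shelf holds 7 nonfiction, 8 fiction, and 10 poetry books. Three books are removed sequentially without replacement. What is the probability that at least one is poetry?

P(no poetry) = 15/25 × 14/24 × 13/23 = 2730/13800 = 91/460.
P(at least one) = 1 − 91/460 = 369/460.

369/460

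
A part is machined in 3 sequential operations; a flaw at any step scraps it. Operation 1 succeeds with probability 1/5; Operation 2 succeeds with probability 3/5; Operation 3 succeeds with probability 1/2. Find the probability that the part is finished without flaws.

The events are sequential, so multiply the conditional probabilities:
P = 1/5 × 3/5 × 1/2 = 3/50.

3/50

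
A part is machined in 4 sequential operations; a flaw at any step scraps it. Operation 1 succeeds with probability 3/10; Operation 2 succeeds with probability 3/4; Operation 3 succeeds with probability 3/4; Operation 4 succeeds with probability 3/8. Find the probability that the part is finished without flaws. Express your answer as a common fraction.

81/1280

Each stage is reached only if all earlier stages succeed, so
P = 3/10 × 3/4 × 3/4 × 3/8 = 81/1280.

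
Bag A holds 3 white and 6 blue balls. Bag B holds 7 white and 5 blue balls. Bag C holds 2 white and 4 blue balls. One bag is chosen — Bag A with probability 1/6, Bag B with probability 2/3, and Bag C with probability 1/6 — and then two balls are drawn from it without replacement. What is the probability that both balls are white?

From Bag A: P(both white) = (3/9)(2/8) = 1/12.
From Bag B: P(both white) = (7/12)(6/11) = 7/22.
From Bag C: P(both white) = (2/6)(1/5) = 1/15.
Total probability = (1/6)(1/12) + (2/3)(7/22) + (1/6)(1/15) = 313/1320.

313/1320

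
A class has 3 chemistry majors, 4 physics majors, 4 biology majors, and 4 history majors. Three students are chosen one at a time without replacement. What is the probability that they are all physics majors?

P = 4/15 × 3/14 × 2/13 = 24/2730 = 4/455.

4/455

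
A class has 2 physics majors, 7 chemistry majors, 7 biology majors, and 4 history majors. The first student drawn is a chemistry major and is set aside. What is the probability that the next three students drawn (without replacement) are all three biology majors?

35/969

With the first student removed, 7 biology majors remain out of 19.
P = 7/19 × 6/18 × 5/17 = 210/5814 = 35/969.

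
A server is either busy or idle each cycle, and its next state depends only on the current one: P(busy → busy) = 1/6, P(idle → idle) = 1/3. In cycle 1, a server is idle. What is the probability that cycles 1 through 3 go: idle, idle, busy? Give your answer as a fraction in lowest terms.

Cycle 1 is given. For each transition, use the conditional probability from the current state:
P(idle | idle) = 1/3; P(busy | idle) = 2/3.
P = 1/3 × 2/3 = 2/9.

2/9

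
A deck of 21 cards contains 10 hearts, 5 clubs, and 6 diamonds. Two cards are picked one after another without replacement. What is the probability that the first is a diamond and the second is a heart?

1/7

Multiply the probability of each draw given the previous ones:
P = 6/21 × 10/20 = 60/420 = 1/7.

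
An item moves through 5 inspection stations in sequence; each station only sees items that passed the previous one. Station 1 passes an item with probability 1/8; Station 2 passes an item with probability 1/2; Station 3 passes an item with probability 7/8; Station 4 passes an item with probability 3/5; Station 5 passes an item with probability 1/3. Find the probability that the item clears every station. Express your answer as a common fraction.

7/640

Multiplying along the chain,
P = 1/8 × 1/2 × 7/8 × 3/5 × 1/3 = 21/1920 = 7/640.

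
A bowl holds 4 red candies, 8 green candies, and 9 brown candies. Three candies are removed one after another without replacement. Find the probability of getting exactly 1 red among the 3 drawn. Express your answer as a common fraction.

One ordering (red drawn first) has probability 4/21 × 17/20 × 16/19 = 1088/7980 = 272/1995.
There are C(3,1) = 3 such orderings, each equally likely, so P = 3 × 272/1995 = 272/665.

272/665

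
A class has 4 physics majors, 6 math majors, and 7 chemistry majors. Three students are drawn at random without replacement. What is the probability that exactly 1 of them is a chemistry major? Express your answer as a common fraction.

63/136

One ordering (a chemistry major drawn first) has probability 7/17 × 10/16 × 9/15 = 630/4080 = 21/136.
There are C(3,1) = 3 such orderings, each equally likely, so P = 3 × 21/136 = 63/136.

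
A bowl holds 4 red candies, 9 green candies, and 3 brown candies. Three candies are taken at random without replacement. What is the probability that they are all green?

P = 9/16 × 8/15 × 7/14 = 504/3360 = 3/20.

3/20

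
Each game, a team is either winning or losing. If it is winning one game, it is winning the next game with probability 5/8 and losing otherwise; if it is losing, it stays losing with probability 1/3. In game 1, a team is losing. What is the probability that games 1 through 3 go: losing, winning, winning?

5/12

Game 1 is given. For each transition, use the conditional probability from the current state:
P(winning | losing) = 2/3; P(winning | winning) = 5/8.
P = 2/3 × 5/8 = 10/24 = 5/12.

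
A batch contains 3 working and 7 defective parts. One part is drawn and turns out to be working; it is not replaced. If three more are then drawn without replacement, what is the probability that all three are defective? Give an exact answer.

5/12

With the first part removed, 7 defective remain out of 9.
P = 7/9 × 6/8 × 5/7 = 210/504 = 5/12.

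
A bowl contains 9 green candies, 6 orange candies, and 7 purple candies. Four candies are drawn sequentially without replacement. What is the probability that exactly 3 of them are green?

156/1045

One ordering (green drawn first) has probability 9/22 × 8/21 × 7/20 × 13/19 = 6552/175560 = 39/1045.
There are C(4,3) = 4 such orderings, each equally likely, so P = 4 × 39/1045 = 156/1045.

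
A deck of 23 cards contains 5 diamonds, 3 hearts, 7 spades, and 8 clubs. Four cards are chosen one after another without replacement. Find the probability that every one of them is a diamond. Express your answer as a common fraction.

1/1771

P = 5/23 × 4/22 × 3/21 × 2/20 = 120/212520 = 1/1771.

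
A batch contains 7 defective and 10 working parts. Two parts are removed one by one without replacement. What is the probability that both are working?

P = 10/17 × 9/16 = 90/272 = 45/136.

45/136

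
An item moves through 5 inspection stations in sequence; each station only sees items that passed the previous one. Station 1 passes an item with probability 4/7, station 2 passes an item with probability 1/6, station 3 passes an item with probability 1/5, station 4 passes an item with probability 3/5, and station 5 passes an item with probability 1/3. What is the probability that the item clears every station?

2/525

The events are sequential, so multiply the conditional probabilities:
P = 4/7 × 1/6 × 1/5 × 3/5 × 1/3 = 12/3150 = 2/525.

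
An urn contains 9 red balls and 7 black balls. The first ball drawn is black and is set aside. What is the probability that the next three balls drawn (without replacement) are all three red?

With the first ball removed, 9 red remain out of 15.
P = 9/15 × 8/14 × 7/13 = 504/2730 = 12/65.

12/65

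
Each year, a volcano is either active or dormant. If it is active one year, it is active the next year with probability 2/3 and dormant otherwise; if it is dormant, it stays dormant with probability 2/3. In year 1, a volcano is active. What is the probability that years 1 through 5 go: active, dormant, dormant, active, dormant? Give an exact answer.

Year 1 is given. For each transition, use the conditional probability from the current state:
P(dormant | active) = 1/3; P(dormant | dormant) = 2/3; P(active | dormant) = 1/3; P(dormant | active) = 1/3.
P = 1/3 × 2/3 × 1/3 × 1/3 = 2/81.

2/81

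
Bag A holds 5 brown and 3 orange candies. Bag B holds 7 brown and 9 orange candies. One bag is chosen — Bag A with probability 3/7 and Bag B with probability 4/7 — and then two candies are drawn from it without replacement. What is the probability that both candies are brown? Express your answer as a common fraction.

From Bag A: P(both brown) = (5/8)(4/7) = 5/14.
From Bag B: P(both brown) = (7/16)(6/15) = 7/40.
Total probability = (3/7)(5/14) + (4/7)(7/40) = 62/245.

62/245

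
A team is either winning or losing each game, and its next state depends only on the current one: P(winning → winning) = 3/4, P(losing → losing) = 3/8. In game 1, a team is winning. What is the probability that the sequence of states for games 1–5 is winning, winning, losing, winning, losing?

Game 1 is given. For each transition, use the conditional probability from the current state:
P(winning | winning) = 3/4; P(losing | winning) = 1/4; P(winning | losing) = 5/8; P(losing | winning) = 1/4.
P = 3/4 × 1/4 × 5/8 × 1/4 = 15/512.

15/512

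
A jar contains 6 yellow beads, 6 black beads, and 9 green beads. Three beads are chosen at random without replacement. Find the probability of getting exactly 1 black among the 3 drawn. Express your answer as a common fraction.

9/19

One ordering (black drawn first) has probability 6/21 × 15/20 × 14/19 = 1260/7980 = 3/19.
There are C(3,1) = 3 such orderings, each equally likely, so P = 3 × 3/19 = 9/19.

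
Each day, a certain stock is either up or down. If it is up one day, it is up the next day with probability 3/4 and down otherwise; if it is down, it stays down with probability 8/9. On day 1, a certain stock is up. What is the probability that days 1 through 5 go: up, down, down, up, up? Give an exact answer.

Day 1 is given. For each transition, use the conditional probability from the current state:
P(down | up) = 1/4; P(down | down) = 8/9; P(up | down) = 1/9; P(up | up) = 3/4.
P = 1/4 × 8/9 × 1/9 × 3/4 = 24/1296 = 1/54.

1/54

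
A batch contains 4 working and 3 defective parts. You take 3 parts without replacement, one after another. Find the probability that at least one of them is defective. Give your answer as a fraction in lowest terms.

31/35

P(no defective) = 4/7 × 3/6 × 2/5 = 24/210 = 4/35.
P(at least one) = 1 − 4/35 = 31/35.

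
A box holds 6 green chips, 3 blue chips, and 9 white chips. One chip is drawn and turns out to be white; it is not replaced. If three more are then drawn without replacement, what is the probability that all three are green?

With the first chip removed, 6 green remain out of 17.
P = 6/17 × 5/16 × 4/15 = 120/4080 = 1/34.

1/34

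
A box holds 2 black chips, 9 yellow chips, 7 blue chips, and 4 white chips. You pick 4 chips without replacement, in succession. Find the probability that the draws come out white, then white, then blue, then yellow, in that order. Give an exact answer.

Chain rule:
P = 4/22 × 3/21 × 7/20 × 9/19 = 756/175560 = 9/2090.

9/2090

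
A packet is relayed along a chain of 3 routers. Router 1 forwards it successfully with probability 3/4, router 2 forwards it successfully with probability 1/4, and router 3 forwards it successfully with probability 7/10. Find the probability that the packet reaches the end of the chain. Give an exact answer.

21/160

Each stage is reached only if all earlier stages succeed, so
P = 3/4 × 1/4 × 7/10 = 21/160.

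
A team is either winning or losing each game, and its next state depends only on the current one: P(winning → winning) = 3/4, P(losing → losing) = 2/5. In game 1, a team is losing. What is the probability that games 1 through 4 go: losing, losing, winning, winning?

9/50

Game 1 is given. For each transition, use the conditional probability from the current state:
P(losing | losing) = 2/5; P(winning | losing) = 3/5; P(winning | winning) = 3/4.
P = 2/5 × 3/5 × 3/4 = 18/100 = 9/50.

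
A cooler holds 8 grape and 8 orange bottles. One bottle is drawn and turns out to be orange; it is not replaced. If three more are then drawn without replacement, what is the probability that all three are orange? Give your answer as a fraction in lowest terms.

After the first draw, 7 of the remaining 15 bottles are orange.
P = 7/15 × 6/14 × 5/13 = 210/2730 = 1/13.

1/13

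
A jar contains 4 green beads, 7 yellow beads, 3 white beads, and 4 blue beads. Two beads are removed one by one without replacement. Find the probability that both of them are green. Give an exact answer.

2/51

P(every draw is green) = 4/18 × 3/17 = 12/306 = 2/51.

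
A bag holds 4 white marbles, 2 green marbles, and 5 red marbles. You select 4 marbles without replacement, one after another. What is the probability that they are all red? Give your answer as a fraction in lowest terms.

P(all red) = 5/11 × 4/10 × 3/9 × 2/8 = 120/7920 = 1/66.

1/66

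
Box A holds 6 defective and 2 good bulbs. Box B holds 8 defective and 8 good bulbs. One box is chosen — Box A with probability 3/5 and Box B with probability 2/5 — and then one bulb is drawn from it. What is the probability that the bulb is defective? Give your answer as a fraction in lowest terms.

From Box A: P(defective) = 6/8.
From Box B: P(defective) = 8/16.
Total probability = (3/5)(6/8) + (2/5)(8/16) = 13/20.

13/20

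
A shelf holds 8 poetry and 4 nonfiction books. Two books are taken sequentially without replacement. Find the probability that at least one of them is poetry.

P(no poetry) = 4/12 × 3/11 = 12/132 = 1/11.
P(at least one) = 1 − 1/11 = 10/11.

10/11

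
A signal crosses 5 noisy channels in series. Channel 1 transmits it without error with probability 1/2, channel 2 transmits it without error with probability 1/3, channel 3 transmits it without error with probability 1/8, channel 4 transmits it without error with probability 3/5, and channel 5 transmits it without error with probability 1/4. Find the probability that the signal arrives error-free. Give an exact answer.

1/320

Each stage is reached only if all earlier stages succeed, so
P = 1/2 × 1/3 × 1/8 × 3/5 × 1/4 = 3/960 = 1/320.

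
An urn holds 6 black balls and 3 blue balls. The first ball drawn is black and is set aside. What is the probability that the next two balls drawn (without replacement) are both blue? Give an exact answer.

3/28

After the first draw, 3 of the remaining 8 balls are blue.
P = 3/8 × 2/7 = 6/56 = 3/28.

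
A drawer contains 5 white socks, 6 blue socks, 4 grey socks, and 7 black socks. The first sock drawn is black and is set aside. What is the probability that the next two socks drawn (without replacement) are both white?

After the first draw, 5 of the remaining 21 socks are white.
P = 5/21 × 4/20 = 20/420 = 1/21.

1/21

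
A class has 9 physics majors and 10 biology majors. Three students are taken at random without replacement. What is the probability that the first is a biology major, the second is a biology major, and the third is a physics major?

45/323

Chain rule:
P = 10/19 × 9/18 × 9/17 = 810/5814 = 45/323.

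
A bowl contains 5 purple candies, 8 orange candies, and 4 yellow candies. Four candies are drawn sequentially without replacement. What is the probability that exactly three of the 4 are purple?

One ordering (purple drawn first) has probability 5/17 × 4/16 × 3/15 × 12/14 = 720/57120 = 3/238.
There are C(4,3) = 4 such orderings, each equally likely, so P = 4 × 3/238 = 6/119.

6/119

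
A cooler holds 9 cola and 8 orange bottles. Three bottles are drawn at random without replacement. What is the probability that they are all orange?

P(every draw is orange) = 8/17 × 7/16 × 6/15 = 336/4080 = 7/85.

7/85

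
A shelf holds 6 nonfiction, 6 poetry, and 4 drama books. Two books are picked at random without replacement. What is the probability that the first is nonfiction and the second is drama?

1/10

Chain rule:
P = 6/16 × 4/15 = 24/240 = 1/10.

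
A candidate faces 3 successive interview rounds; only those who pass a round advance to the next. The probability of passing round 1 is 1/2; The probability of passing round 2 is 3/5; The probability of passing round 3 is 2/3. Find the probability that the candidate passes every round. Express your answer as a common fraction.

Multiplying along the chain,
P = 1/2 × 3/5 × 2/3 = 6/30 = 1/5.

1/5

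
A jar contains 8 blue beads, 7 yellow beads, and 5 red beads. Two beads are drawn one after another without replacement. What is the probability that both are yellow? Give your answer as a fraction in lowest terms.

21/190

P(all yellow) = 7/20 × 6/19 = 42/380 = 21/190.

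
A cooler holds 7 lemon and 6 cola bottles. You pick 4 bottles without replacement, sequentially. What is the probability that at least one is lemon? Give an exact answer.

P(no lemon) = 6/13 × 5/12 × 4/11 × 3/10 = 360/17160 = 3/143.
P(at least one) = 1 − 3/143 = 140/143.

140/143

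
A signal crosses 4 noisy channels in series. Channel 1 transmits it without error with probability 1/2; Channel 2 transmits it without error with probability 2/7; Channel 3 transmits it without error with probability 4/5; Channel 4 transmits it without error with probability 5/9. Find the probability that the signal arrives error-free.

4/63

Each stage is reached only if all earlier stages succeed, so
P = 1/2 × 2/7 × 4/5 × 5/9 = 40/630 = 4/63.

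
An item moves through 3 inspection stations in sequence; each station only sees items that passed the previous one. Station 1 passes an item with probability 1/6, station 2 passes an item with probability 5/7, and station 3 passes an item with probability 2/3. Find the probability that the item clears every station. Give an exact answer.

The events are sequential, so multiply the conditional probabilities:
P = 1/6 × 5/7 × 2/3 = 10/126 = 5/63.

5/63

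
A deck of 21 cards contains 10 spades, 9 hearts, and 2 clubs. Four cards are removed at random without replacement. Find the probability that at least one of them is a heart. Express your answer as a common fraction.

122/133

P(no hearts) = 12/21 × 11/20 × 10/19 × 9/18 = 11880/143640 = 11/133.
P(at least one) = 1 − 11/133 = 122/133.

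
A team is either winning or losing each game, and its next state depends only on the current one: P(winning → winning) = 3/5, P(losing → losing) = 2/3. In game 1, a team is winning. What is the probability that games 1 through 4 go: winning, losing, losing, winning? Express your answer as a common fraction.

Game 1 is given. For each transition, use the conditional probability from the current state:
P(losing | winning) = 2/5; P(losing | losing) = 2/3; P(winning | losing) = 1/3.
P = 2/5 × 2/3 × 1/3 = 4/45.

4/45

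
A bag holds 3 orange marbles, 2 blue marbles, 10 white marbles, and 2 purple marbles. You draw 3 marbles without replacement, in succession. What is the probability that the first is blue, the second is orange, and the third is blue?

Each draw changes the counts, so multiply the conditional probabilities along the sequence:
P = 2/17 × 3/16 × 1/15 = 6/4080 = 1/680.

1/680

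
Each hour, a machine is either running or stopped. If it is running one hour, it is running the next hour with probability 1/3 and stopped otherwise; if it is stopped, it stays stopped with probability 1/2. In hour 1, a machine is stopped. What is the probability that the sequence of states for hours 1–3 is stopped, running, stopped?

Hour 1 is given. For each transition, use the conditional probability from the current state:
P(running | stopped) = 1/2; P(stopped | running) = 2/3.
P = 1/2 × 2/3 = 2/6 = 1/3.

1/3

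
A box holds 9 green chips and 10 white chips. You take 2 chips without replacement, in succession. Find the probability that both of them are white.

5/19

P(every draw is white) = 10/19 × 9/18 = 90/342 = 5/19.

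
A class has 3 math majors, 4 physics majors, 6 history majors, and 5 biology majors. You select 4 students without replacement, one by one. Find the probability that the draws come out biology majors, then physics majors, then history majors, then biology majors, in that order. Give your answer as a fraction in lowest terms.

Multiply the probability of each draw given the previous ones:
P = 5/18 × 4/17 × 6/16 × 4/15 = 480/73440 = 1/153.

1/153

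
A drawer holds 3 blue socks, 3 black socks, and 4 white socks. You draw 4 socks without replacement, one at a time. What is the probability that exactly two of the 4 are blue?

One ordering (blue drawn first) has probability 3/10 × 2/9 × 7/8 × 6/7 = 252/5040 = 1/20.
There are C(4,2) = 6 such orderings, each equally likely, so P = 6 × 1/20 = 3/10.

3/10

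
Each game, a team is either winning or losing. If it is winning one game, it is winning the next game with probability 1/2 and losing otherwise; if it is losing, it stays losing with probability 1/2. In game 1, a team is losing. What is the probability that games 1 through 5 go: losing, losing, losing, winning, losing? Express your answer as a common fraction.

1/16

Game 1 is given. For each transition, use the conditional probability from the current state:
P(losing | losing) = 1/2; P(losing | losing) = 1/2; P(winning | losing) = 1/2; P(losing | winning) = 1/2.
P = 1/2 × 1/2 × 1/2 × 1/2 = 1/16.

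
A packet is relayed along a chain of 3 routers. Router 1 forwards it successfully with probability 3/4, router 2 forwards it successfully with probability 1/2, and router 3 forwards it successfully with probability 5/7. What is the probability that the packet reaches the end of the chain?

The events are sequential, so multiply the conditional probabilities:
P = 3/4 × 1/2 × 5/7 = 15/56.

15/56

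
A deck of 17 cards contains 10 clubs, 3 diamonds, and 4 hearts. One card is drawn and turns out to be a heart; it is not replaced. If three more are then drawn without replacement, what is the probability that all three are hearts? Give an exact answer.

After the first draw, 3 of the remaining 16 cards are hearts.
P = 3/16 × 2/15 × 1/14 = 6/3360 = 1/560.

1/560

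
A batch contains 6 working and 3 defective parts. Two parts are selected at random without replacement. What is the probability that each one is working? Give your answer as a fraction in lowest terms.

P(every draw is working) = 6/9 × 5/8 = 30/72 = 5/12.

5/12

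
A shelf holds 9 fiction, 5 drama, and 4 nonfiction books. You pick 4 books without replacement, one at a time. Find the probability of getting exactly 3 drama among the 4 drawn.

13/306

One ordering (drama drawn first) has probability 5/18 × 4/17 × 3/16 × 13/15 = 780/73440 = 13/1224.
There are C(4,3) = 4 such orderings, each equally likely, so P = 4 × 13/1224 = 13/306.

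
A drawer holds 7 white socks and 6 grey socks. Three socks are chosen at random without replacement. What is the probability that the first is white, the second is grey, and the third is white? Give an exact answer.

21/143

Chain rule:
P = 7/13 × 6/12 × 6/11 = 252/1716 = 21/143.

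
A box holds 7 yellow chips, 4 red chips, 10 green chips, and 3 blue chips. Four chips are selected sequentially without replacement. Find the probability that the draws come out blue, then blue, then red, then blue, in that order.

Chain rule:
P = 3/24 × 2/23 × 4/22 × 1/21 = 24/255024 = 1/10626.

1/10626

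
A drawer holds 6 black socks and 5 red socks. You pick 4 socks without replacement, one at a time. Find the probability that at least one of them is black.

65/66

P(no black) = 5/11 × 4/10 × 3/9 × 2/8 = 120/7920 = 1/66.
P(at least one) = 1 − 1/66 = 65/66.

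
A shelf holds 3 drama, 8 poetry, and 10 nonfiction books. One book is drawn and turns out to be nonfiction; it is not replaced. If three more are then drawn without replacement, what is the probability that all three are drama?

1/1140

With the first book removed, 3 drama remain out of 20.
P = 3/20 × 2/19 × 1/18 = 6/6840 = 1/1140.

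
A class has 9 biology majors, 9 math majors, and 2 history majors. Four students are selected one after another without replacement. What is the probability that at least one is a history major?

P(no history majors) = 18/20 × 17/19 × 16/18 × 15/17 = 73440/116280 = 12/19.
P(at least one) = 1 − 12/19 = 7/19.

7/19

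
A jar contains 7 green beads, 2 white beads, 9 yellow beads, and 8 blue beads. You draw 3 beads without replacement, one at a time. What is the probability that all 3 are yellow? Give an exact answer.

21/650

P(all yellow) = 9/26 × 8/25 × 7/24 = 504/15600 = 21/650.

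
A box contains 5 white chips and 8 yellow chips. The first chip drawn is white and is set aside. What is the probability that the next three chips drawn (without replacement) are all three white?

With the first chip removed, 4 white remain out of 12.
P = 4/12 × 3/11 × 2/10 = 24/1320 = 1/55.

1/55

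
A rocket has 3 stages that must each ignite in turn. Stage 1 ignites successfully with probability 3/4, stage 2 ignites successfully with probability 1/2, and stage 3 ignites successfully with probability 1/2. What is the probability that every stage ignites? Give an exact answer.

Multiplying along the chain,
P = 3/4 × 1/2 × 1/2 = 3/16.

3/16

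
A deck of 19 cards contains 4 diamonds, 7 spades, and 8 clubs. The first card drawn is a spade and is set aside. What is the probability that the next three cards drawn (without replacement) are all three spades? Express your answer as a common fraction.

After the first draw, 6 of the remaining 18 cards are spades.
P = 6/18 × 5/17 × 4/16 = 120/4896 = 5/204.

5/204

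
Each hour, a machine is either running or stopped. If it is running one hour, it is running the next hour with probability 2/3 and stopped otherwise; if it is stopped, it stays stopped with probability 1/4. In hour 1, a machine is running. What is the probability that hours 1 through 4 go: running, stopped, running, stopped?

Hour 1 is given. For each transition, use the conditional probability from the current state:
P(stopped | running) = 1/3; P(running | stopped) = 3/4; P(stopped | running) = 1/3.
P = 1/3 × 3/4 × 1/3 = 3/36 = 1/12.

1/12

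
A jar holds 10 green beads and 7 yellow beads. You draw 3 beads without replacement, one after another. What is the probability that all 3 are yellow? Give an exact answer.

7/136

P(all yellow) = 7/17 × 6/16 × 5/15 = 210/4080 = 7/136.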